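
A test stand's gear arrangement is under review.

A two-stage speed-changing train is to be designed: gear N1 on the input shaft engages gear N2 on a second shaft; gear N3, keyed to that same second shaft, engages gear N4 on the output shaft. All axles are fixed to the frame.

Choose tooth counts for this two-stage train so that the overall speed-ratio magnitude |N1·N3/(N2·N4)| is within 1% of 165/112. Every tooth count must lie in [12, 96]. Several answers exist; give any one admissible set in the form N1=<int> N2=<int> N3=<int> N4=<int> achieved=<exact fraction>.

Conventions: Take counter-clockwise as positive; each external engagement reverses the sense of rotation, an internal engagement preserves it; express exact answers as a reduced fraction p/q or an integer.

design class (target 165/112): fixed-axis compound train
target = 165/112 in lowest terms: an exact hit needs N1·N3 = k·165 and N2·N4 = k·112 for one integer k, every count in [12, 96]; additionally prefer no 1:1 stage (N1 ≠ N2, N3 ≠ N4)
k = 1: no 1:1-free in-range split of k·165 and k·112 into factor pairs; take k = 2
k = 2: N1·N3 = 330 = 15·22, N2·N4 = 224 = 14·16
achieved = 15·22/(14·16) = 165/112; |achieved − target| = 0 ≤ 33/2240 ✓

N1=15 N2=14 N3=22 N4=16 achieved=165/112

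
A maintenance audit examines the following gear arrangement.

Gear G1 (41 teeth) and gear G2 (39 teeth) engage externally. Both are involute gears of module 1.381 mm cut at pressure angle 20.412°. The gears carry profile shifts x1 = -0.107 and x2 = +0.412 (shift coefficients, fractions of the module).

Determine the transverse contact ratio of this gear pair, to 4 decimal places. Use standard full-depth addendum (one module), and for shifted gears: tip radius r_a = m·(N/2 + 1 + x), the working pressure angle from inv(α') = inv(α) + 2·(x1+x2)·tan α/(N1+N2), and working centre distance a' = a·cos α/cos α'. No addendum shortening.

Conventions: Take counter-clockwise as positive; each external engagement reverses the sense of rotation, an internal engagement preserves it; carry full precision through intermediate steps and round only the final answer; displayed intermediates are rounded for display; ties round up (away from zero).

single-mesh involute tooth geometry (41T engaging 39T at module 1.381)
base radii: r_b1 = 26.532854, r_b2 = 25.238569
tip radii: r_a1 = 29.543733, r_a2 = 28.879472
inv(α') = inv(20.412°) + 2·(-0.107+0.412)·tan α/(41+39) = 0.01871601  ⇒  α' = 21.51893°
a' = a·cos α / cos α' = 55.2400·cos 20.412°/cos 21.51893° = 55.650461
action lengths: √(r_a1²−r_b1²) = 12.993837, √(r_a2²−r_b2²) = 14.037042
base pitch p_b = π·m·cos α = 4.066118
CR = (12.993837 + 14.037042 − 55.650461·sin 21.51893°)/4.066118 = 1.627549
contact ratio ≈ 1.6275

1.6275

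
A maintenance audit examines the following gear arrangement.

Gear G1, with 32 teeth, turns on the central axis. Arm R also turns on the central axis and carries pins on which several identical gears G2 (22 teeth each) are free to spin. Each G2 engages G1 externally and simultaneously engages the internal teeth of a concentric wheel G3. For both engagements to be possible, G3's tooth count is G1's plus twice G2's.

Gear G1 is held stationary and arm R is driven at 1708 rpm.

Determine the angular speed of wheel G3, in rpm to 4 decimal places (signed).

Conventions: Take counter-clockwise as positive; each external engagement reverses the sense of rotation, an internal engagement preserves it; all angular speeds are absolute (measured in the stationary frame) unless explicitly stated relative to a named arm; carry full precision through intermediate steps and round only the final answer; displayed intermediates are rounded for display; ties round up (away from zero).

+2427.1579 rpm

topology: planetary set — G1 32T / G2 22T / G3 76T, arm = carrier (Willis)
normalise by the input: solve with ω_arm = 1, then scale by 1708 rpm
ring teeth: 32 + 2·22 = 76
32(ω_sun−ω_arm) = −76(ω_ring−ω_arm),  ω_sun = 0, ω_arm = 1
ω_ring = 1 − (32/76)(0−1) = 27/19
scale: ω_ring = 27/19 × 1708 rpm = +2427.1579 rpm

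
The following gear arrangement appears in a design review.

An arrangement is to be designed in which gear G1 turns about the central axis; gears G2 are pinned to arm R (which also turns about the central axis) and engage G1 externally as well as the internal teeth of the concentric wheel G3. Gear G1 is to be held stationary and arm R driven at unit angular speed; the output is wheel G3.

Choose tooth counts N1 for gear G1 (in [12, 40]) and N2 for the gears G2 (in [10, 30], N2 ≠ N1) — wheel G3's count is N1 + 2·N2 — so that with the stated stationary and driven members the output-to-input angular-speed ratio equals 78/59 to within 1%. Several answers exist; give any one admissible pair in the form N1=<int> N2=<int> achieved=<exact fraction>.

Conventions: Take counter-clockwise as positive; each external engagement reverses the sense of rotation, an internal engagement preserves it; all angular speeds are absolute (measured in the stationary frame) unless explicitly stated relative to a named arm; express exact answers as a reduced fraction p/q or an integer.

N1=19 N2=20 achieved=78/59

topology: planetary set — design target 78/59, arm = carrier (Willis)
Willis with ω_sun = 0: ω_ring/ω_arm = (N1+N3)/N3; set equal to 78/59  ⇒  N3/N1 = 1/(78/59 − 1) = 59/19
N3 = N1 + 2·N2  ⇒  N2/N1 = (N3/N1 − 1)/2 = (59/19 − 1)/2 = 20/19
smallest multiple with N1 ≥ 12 and N2 ≥ 10: k = 1  ⇒  N1 = 1·19 = 19, N2 = 1·20 = 20 (N1 ≤ 40, N2 ≤ 30, N2 ≠ N1 ✓), N3 = 19 + 2·20 = 59
check: (N1+N3)/N3 with N1 = 19, N3 = 59 gives 78/59; |achieved − target| = 0 ≤ 39/2950 ✓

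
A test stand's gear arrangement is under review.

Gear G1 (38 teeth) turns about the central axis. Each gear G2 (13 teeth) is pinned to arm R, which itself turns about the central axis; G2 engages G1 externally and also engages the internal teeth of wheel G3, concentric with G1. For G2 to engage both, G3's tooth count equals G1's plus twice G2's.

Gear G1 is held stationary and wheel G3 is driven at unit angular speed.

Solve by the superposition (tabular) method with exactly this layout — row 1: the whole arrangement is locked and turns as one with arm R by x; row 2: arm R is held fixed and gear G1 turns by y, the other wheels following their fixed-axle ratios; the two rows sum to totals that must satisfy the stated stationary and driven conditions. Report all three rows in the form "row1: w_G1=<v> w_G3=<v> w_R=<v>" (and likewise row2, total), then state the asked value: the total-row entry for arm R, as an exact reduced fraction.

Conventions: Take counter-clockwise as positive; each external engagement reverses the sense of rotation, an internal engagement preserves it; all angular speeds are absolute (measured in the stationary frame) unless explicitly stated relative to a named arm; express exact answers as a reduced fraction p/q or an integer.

topology: planetary set — G1 38T / G2 13T / G3 64T, arm = carrier (Willis)
row 1 — lock + rotate with arm: ω_sun = ω_ring = ω_arm = x
row 2 (arm held, sun turns y): ω_ring = −(38/64)·y, ω_arm = 0
boundary: total ω_sun = x + y = 0 and total ω_ring = x − (38/64)·y = 1  ⇒  y = -32/51, x = 32/51
row 2 ring = −(38/64)·(-32/51) = 19/51
totals (row 1 + row 2): sun 32/51 + (-32/51) = 0, ring 32/51 + 19/51 = 1, arm 32/51 + 0 = 32/51
asked cell (total, arm) = 32/51

row1: w_G1=32/51 w_G3=32/51 w_R=32/51
row2: w_G1=-32/51 w_G3=19/51 w_R=0
total: w_G1=0 w_G3=1 w_R=32/51
asked value: 32/51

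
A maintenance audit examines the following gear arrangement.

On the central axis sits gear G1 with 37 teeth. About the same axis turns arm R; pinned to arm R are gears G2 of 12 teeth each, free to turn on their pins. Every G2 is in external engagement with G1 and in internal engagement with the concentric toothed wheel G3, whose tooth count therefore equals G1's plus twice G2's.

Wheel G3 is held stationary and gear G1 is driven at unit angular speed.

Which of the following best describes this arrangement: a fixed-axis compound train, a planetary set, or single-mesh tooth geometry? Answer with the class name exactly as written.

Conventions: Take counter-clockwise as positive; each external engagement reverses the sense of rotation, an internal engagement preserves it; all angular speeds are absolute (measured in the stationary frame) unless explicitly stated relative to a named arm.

planetary set

topology: planetary set — G1 37T / G2 12T / G3 61T, arm = carrier (Willis)
classification: planetary set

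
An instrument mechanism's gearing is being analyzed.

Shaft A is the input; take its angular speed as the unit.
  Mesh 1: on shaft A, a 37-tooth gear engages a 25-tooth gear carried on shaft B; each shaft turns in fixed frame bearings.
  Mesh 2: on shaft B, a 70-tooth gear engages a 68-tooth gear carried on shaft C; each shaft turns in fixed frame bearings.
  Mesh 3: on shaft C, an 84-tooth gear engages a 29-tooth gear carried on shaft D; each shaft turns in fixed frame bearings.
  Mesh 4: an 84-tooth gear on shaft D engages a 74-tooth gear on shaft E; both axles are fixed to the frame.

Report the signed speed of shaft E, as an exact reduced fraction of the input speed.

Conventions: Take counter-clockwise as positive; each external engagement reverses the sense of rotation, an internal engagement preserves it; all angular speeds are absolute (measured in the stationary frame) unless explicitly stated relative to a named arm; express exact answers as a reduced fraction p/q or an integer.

12348/2465

4-mesh fixed-axis compound train (all bearings frame-fixed)
mesh 1 [37T→25T]: |ω|/ω_in = 1×37/25 = 37/25, sense flips to −
mesh 2 [70T→68T]: |ω|/ω_in = (37/25)×70/68 = 259/170, sense flips to +
mesh 3 [84T→29T]: |ω|/ω_in = (259/170)×84/29 = 10878/2465, sense flips to −
mesh 4 [84T→74T]: |ω|/ω_in = (10878/2465)×84/74 = 12348/2465, sense flips to +
signed output speed (× input speed) = 12348/2465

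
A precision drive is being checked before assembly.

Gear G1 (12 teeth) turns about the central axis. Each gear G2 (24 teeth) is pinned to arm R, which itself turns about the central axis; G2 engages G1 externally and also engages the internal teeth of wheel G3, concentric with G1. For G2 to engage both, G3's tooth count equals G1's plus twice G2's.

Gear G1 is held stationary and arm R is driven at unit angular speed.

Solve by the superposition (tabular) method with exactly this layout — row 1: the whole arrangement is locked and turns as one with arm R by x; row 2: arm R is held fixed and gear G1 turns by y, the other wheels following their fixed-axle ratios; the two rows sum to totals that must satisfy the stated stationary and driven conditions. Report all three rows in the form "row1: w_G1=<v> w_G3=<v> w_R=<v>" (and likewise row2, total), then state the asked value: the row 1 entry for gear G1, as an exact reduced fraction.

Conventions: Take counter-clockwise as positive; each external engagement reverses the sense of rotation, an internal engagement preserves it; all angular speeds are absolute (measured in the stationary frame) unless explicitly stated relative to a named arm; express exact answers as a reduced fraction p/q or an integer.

row1: w_G1=1 w_G3=1 w_R=1
row2: w_G1=-1 w_G3=1/5 w_R=0
total: w_G1=0 w_G3=6/5 w_R=1
asked value: 1

planetary set (12T centre, 24T on arm, 60T internal) — Willis relation
superposition row 1 [locked train]: every member turns x
row 2 (arm held, sun turns y): ω_ring = −(12/60)·y, ω_arm = 0
boundary: total ω_sun = x + y = 0 and total ω_arm = x = 1  ⇒  y = -1, x = 1
row 2 ring = −(12/60)·(-1) = 1/5
totals (row 1 + row 2): sun 1 + (-1) = 0, ring 1 + 1/5 = 6/5, arm 1 + 0 = 1
asked cell (row1, sun) = 1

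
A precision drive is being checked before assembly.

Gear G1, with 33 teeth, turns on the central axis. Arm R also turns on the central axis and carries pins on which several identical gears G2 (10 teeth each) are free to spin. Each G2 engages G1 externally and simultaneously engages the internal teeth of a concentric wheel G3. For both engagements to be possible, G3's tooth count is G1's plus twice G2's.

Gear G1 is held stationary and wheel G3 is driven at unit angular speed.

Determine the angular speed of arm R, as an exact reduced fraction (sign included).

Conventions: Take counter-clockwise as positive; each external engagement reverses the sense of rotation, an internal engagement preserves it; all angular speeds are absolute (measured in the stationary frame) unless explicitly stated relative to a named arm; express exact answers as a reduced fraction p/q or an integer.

topology: planetary set — G1 33T / G2 10T / G3 53T, arm = carrier (Willis)
ring teeth: 33 + 2·10 = 53
33(ω_sun−ω_arm) = −53(ω_ring−ω_arm),  ω_sun = 0, ω_ring = 1
33(0−ω_arm) = −53(1−ω_arm)  ⇒  86·ω_arm = 53  ⇒  ω_arm = 53/86
exact speed ratio = 53/86

53/86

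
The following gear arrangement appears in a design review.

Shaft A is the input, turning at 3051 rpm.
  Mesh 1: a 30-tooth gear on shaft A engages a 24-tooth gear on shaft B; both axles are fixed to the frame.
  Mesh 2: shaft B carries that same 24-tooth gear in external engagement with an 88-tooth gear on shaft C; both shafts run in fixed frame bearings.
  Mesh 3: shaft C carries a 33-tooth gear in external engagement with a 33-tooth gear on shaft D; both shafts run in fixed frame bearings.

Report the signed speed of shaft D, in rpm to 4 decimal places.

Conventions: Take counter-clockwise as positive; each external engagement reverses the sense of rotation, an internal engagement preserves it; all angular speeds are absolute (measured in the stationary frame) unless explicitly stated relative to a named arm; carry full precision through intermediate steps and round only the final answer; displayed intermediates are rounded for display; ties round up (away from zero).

recognized (4 fixed axles, 3 meshes): fixed-axis compound train
mesh 1 [30T→24T]: ω = 3051.0000×30/24 = 3813.7500 rpm, sense flips to −
mesh 2 [24T→88T]: ω = 3813.7500×24/88 = 1040.1136 rpm, sense flips to +
mesh 3 [33T→33T]: ω = 1040.1136×33/33 = 1040.1136 rpm, sense flips to −
signed output speed = -1040.1136 rpm

-1040.1136 rpm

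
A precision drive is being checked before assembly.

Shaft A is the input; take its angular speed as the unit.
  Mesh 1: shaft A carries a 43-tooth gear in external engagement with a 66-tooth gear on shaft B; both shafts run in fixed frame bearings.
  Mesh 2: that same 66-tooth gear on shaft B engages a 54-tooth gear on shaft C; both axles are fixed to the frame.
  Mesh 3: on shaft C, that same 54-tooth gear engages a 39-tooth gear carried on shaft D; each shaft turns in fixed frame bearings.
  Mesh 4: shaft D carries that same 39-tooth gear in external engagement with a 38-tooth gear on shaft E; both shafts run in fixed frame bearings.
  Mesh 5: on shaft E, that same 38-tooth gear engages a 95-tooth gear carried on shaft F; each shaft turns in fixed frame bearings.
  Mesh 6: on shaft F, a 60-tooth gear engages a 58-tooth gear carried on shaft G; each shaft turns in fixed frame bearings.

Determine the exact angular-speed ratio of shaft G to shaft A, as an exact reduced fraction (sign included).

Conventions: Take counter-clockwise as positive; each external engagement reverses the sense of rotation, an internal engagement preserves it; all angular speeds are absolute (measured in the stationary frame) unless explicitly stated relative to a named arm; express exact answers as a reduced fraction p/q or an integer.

258/551

class = fixed-axis compound train [6 meshes; 6 ratios multiply, 6 sense flips]
mesh 1 [43T→66T]: running ratio 43/66, sense −
mesh 2 [66T→54T]: running ratio 43/54, sense +
mesh 3 [54T→39T]: running ratio 43/39, sense −
mesh 4 [39T→38T]: running ratio 43/38, sense +
mesh 5 [38T→95T]: running ratio 43/95, sense −
mesh 6 [60T→58T]: running ratio 258/551, sense +
ω_out/ω_in = 258/551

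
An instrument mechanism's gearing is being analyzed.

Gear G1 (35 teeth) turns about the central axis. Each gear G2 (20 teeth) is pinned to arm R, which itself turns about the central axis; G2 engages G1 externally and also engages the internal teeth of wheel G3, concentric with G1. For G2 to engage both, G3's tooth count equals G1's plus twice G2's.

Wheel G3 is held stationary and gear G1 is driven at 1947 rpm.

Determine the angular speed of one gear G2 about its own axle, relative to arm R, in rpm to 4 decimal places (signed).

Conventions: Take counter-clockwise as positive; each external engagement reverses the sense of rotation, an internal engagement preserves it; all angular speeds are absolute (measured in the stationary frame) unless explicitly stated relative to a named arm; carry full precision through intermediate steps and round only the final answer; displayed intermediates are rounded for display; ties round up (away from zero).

-2323.1250 rpm

planetary set (35T centre, 20T on arm, 75T internal) — Willis relation
normalise by the input: solve with ω_sun = 1, then scale by 1947 rpm
ring teeth: 35 + 2·20 = 75
35(ω_sun−ω_arm) = −75(ω_ring−ω_arm),  ω_ring = 0, ω_sun = 1
35(1−ω_arm) = −75(0−ω_arm)  ⇒  110·ω_arm = 35  ⇒  ω_arm = 7/22
sun–planet mesh: 35·(1−7/22) = −20·(ω_p−ω_arm)  ⇒  ω_p−ω_arm = -105/88
scale: ω_p−ω_arm = -105/88 × 1947 rpm = -2323.1250 rpm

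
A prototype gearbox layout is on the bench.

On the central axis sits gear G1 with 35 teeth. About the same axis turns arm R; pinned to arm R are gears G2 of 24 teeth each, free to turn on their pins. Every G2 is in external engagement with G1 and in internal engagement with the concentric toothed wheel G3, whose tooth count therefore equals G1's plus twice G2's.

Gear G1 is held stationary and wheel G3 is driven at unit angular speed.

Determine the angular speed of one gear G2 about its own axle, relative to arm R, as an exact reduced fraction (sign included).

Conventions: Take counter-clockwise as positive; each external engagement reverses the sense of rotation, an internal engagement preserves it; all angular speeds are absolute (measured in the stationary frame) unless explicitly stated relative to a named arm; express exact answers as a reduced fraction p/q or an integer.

class = planetary set [G3 = 35+2·24 = 83; Willis about the carrier]
ring teeth: 35 + 2·24 = 83
35(ω_sun−ω_arm) = −83(ω_ring−ω_arm),  ω_sun = 0, ω_ring = 1
35(0−ω_arm) = −83(1−ω_arm)  ⇒  118·ω_arm = 83  ⇒  ω_arm = 83/118
sun–planet mesh: 35·(0−83/118) = −24·(ω_p−ω_arm)  ⇒  ω_p−ω_arm = 2905/2832
exact speed ratio = 2905/2832

2905/2832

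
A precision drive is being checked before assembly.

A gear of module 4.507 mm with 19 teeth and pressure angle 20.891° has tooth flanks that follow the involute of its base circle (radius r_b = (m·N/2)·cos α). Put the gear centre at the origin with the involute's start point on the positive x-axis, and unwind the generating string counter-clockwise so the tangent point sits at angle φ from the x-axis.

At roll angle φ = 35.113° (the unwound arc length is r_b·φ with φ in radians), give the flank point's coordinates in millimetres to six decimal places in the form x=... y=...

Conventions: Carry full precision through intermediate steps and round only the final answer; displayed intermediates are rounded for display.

x=46.822775 y=2.955252

recognized (one wheel, involute flank): single-mesh tooth geometry, m = 4.507, N = 19
pitch radius r_p = m·N/2 = 4.507·19/2 = 42.816500
base radius r_b = r_p·cos α = 42.816500·cos 20.891° = 40.001765
roll angle φ = 35.113° = 0.61283746 rad
x = r_b·(cos φ + φ·sin φ) = 46.822775
y = r_b·(sin φ − φ·cos φ) = 2.955252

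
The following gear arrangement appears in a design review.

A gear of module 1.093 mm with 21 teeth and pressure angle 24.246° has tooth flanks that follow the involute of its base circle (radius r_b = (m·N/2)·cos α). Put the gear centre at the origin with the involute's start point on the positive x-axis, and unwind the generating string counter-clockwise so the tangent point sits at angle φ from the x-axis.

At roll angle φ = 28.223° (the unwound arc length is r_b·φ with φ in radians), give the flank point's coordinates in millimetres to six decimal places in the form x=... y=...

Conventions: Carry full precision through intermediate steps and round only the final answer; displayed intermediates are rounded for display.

topology: single-mesh involute geometry — m = 1.093, N = 21
pitch radius r_p = m·N/2 = 1.093·21/2 = 11.476500
base radius r_b = r_p·cos α = 11.476500·cos 24.246° = 10.464166
roll angle φ = 28.223° = 0.49258427 rad
x = r_b·(cos φ + φ·sin φ) = 11.657699
y = r_b·(sin φ − φ·cos φ) = 0.406865

x=11.657699 y=0.406865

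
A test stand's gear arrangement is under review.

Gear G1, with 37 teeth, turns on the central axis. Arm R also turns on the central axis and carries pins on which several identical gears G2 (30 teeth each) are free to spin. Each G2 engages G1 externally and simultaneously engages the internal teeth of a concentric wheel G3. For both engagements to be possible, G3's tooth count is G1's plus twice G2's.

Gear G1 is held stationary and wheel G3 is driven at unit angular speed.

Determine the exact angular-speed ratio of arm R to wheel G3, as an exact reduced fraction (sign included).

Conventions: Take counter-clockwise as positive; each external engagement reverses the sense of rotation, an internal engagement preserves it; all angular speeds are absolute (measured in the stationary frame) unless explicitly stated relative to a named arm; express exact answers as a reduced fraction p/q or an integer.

recognized (axles ride arm R): planetary set, 37/30/97 teeth
ring teeth: 37 + 2·30 = 97
37(ω_sun−ω_arm) = −97(ω_ring−ω_arm),  ω_sun = 0, ω_ring = 1
37(0−ω_arm) = −97(1−ω_arm)  ⇒  134·ω_arm = 97  ⇒  ω_arm = 97/134
ω_out/ω_in = 97/134

97/134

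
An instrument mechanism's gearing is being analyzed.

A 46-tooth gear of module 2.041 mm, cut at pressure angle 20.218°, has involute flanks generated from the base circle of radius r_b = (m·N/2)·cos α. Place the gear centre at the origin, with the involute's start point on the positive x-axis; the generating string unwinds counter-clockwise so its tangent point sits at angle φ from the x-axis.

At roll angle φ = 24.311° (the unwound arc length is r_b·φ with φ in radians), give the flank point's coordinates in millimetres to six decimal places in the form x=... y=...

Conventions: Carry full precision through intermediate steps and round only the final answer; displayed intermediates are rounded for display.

class = single-mesh tooth geometry [base-circle involute, m = 2.041, 46T]
pitch radius r_p = m·N/2 = 2.041·46/2 = 46.943000
base radius r_b = r_p·cos α = 46.943000·cos 20.218° = 44.050583
roll angle φ = 24.311° = 0.42430699 rad
x = r_b·(cos φ + φ·sin φ) = 47.839238
y = r_b·(sin φ − φ·cos φ) = 1.101620

x=47.839238 y=1.101620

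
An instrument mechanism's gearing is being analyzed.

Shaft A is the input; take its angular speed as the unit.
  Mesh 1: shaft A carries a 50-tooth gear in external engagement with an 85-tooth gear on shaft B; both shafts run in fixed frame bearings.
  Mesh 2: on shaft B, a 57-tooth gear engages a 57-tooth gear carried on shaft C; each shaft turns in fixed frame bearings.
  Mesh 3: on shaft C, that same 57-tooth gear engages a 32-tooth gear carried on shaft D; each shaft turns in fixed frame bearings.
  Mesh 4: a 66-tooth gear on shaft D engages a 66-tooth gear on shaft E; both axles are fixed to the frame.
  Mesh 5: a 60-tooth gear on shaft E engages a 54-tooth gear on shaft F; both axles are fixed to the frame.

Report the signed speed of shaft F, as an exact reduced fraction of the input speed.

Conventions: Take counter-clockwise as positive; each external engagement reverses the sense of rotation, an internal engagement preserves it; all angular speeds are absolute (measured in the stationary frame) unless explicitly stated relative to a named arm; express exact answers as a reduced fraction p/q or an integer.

5-mesh fixed-axis compound train (all bearings frame-fixed)
mesh 1 [50T→85T]: |ω|/ω_in = 1×50/85 = 10/17, sense flips to −
mesh 2 [57T→57T]: |ω|/ω_in = (10/17)×57/57 = 10/17, sense flips to +
mesh 3 [57T→32T]: |ω|/ω_in = (10/17)×57/32 = 285/272, sense flips to −
mesh 4 [66T→66T]: |ω|/ω_in = (285/272)×66/66 = 285/272, sense flips to +
mesh 5 [60T→54T]: |ω|/ω_in = (285/272)×60/54 = 475/408, sense flips to −
signed output speed (× input speed) = -475/408

-475/408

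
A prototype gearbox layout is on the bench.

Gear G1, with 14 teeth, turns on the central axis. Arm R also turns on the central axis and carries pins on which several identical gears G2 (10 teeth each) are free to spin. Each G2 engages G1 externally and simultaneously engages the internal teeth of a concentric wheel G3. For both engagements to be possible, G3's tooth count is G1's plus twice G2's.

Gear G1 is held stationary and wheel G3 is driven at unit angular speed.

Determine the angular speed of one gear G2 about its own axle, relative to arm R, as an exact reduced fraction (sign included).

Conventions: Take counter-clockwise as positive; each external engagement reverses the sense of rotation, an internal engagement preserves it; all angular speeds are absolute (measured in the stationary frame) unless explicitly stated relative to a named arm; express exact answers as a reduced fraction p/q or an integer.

119/120

topology: planetary set — G1 14T / G2 10T / G3 34T, arm = carrier (Willis)
ring teeth: 14 + 2·10 = 34
14(ω_sun−ω_arm) = −34(ω_ring−ω_arm),  ω_sun = 0, ω_ring = 1
14(0−ω_arm) = −34(1−ω_arm)  ⇒  48·ω_arm = 34  ⇒  ω_arm = 17/24
sun–planet mesh: 14·(0−17/24) = −10·(ω_p−ω_arm)  ⇒  ω_p−ω_arm = 119/120
exact speed ratio = 119/120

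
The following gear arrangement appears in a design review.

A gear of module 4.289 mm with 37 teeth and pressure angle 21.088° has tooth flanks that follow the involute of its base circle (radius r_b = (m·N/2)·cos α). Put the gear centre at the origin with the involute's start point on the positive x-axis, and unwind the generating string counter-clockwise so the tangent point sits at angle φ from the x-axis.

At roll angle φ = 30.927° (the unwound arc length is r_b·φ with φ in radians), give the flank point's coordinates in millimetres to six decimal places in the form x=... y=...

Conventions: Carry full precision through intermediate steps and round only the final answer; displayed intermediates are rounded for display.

recognized (one wheel, involute flank): single-mesh tooth geometry, m = 4.289, N = 37
pitch radius r_p = m·N/2 = 4.289·37/2 = 79.346500
base radius r_b = r_p·cos α = 79.346500·cos 21.088° = 74.032579
roll angle φ = 30.927° = 0.53977798 rad
x = r_b·(cos φ + φ·sin φ) = 84.044693
y = r_b·(sin φ − φ·cos φ) = 3.769123

x=84.044693 y=3.769123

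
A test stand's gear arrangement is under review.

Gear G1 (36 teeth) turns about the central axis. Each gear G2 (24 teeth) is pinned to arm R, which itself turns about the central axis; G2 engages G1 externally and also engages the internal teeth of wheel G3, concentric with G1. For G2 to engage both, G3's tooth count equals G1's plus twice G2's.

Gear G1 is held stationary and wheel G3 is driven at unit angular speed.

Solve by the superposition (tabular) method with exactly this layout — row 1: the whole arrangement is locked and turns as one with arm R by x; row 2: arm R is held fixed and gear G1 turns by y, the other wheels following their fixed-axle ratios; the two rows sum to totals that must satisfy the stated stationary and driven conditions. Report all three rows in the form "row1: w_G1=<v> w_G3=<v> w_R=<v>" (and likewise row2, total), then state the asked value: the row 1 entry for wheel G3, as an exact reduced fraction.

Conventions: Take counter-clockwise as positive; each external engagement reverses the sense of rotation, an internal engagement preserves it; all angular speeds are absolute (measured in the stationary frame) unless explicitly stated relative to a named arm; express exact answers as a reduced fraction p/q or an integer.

row1: w_G1=7/10 w_G3=7/10 w_R=7/10
row2: w_G1=-7/10 w_G3=3/10 w_R=0
total: w_G1=0 w_G3=1 w_R=7/10
asked value: 7/10

planetary set (36T centre, 24T on arm, 84T internal) — Willis relation
row 1: whole set turns with the arm by x
row 2: sun turns y, ring = −(36/84)·y, arm 0
boundary: total ω_sun = x + y = 0 and total ω_ring = x − (36/84)·y = 1  ⇒  y = -7/10, x = 7/10
row 2 ring = −(36/84)·(-7/10) = 3/10
totals (row 1 + row 2): sun 7/10 + (-7/10) = 0, ring 7/10 + 3/10 = 1, arm 7/10 + 0 = 7/10
asked cell (row1, ring) = 7/10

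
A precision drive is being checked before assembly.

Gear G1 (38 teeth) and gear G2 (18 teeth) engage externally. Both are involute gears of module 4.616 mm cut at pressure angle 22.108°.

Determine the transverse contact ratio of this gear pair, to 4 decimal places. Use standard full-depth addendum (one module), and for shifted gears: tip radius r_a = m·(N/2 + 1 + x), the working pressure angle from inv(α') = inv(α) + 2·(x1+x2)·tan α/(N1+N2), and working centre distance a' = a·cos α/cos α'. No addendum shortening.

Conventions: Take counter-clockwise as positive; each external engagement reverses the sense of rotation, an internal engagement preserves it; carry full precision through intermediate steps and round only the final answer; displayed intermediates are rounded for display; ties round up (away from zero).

recognized (one external pair, fixed centres): single-mesh tooth geometry, m = 4.616, N1 = 38, N2 = 18
base radii: r_b1 = 81.255659, r_b2 = 38.489523
tip radii: r_a1 = 92.320000, r_a2 = 46.160000
no profile shift: α' = α, a' = a
action lengths: √(r_a1²−r_b1²) = 43.823513, √(r_a2²−r_b2²) = 25.481410
base pitch p_b = π·m·cos α = 13.435378
CR = (43.823513 + 25.481410 − 129.248000·sin 22.10800°)/13.435378 = 1.537878
contact ratio ≈ 1.5379

1.5379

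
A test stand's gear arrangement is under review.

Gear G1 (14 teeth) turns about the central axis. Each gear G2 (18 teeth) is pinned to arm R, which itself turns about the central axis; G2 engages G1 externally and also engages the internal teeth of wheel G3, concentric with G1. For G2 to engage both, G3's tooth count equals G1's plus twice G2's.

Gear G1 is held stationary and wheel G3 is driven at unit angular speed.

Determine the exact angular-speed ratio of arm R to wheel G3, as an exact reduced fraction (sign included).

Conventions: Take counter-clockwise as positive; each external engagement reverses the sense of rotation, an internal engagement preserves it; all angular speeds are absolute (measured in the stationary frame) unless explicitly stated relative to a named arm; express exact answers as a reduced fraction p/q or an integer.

planetary set (14T centre, 18T on arm, 50T internal) — Willis relation
ring teeth: 14 + 2·18 = 50
14(ω_sun−ω_arm) = −50(ω_ring−ω_arm),  ω_sun = 0, ω_ring = 1
14(0−ω_arm) = −50(1−ω_arm)  ⇒  64·ω_arm = 50  ⇒  ω_arm = 25/32
ω_out/ω_in = 25/32

25/32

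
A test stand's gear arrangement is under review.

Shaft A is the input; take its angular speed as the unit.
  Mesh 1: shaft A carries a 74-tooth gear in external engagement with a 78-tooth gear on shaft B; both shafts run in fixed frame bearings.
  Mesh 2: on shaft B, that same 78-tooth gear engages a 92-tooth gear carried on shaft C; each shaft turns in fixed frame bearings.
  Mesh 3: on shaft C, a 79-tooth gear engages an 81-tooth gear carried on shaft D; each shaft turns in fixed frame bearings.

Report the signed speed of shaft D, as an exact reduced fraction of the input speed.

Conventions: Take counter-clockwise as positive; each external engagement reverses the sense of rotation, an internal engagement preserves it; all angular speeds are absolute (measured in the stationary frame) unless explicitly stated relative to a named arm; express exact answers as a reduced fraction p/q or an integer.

-2923/3726

3-mesh fixed-axis compound train (all bearings frame-fixed)
mesh 1 [74T→78T]: |ω|/ω_in = 1×74/78 = 37/39, sense flips to −
mesh 2 [78T→92T]: |ω|/ω_in = (37/39)×78/92 = 37/46, sense flips to +
mesh 3 [79T→81T]: |ω|/ω_in = (37/46)×79/81 = 2923/3726, sense flips to −
signed output speed (× input speed) = -2923/3726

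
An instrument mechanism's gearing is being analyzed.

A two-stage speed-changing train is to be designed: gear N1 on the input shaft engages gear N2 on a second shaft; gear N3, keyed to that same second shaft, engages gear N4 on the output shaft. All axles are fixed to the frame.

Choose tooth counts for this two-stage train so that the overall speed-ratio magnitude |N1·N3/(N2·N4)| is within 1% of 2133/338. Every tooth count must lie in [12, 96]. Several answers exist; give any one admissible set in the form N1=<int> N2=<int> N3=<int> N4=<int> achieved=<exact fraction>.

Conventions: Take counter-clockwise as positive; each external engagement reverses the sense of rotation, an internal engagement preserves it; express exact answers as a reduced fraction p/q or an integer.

design class (target 2133/338): fixed-axis compound train
target = 2133/338 in lowest terms: an exact hit needs N1·N3 = k·2133 and N2·N4 = k·338 for one integer k, every count in [12, 96]; additionally prefer no 1:1 stage (N1 ≠ N2, N3 ≠ N4)
k = 1: N1·N3 = 2133 = 27·79, N2·N4 = 338 = 13·26
achieved = 27·79/(13·26) = 2133/338; |achieved − target| = 0 ≤ 2133/33800 ✓

N1=27 N2=13 N3=79 N4=26 achieved=2133/338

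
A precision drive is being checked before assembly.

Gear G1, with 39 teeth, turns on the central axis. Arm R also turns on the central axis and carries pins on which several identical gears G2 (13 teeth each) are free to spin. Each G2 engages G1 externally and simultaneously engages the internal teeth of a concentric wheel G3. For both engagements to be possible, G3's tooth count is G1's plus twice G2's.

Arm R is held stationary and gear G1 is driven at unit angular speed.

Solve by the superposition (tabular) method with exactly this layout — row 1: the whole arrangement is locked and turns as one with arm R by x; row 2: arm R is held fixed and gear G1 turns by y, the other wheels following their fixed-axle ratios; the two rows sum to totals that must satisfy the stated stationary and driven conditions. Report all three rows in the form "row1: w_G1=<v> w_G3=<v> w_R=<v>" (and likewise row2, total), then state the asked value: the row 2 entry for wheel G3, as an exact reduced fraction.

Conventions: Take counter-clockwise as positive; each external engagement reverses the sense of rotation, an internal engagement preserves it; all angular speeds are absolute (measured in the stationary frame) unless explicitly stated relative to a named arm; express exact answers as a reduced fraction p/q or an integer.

planetary set (39T centre, 13T on arm, 65T internal) — Willis relation
superposition row 1 [locked train]: every member turns x
row 2 (arm held, sun turns y): ω_ring = −(39/65)·y, ω_arm = 0
boundary: total ω_arm = x = 0 and total ω_sun = x + y = 1  ⇒  y = 1, x = 0
row 2 ring = −(39/65)·1 = -3/5
totals (row 1 + row 2): sun 0 + 1 = 1, ring 0 + (-3/5) = -3/5, arm 0 + 0 = 0
asked cell (row2, ring) = -3/5

row1: w_G1=0 w_G3=0 w_R=0
row2: w_G1=1 w_G3=-3/5 w_R=0
total: w_G1=1 w_G3=-3/5 w_R=0
asked value: -3/5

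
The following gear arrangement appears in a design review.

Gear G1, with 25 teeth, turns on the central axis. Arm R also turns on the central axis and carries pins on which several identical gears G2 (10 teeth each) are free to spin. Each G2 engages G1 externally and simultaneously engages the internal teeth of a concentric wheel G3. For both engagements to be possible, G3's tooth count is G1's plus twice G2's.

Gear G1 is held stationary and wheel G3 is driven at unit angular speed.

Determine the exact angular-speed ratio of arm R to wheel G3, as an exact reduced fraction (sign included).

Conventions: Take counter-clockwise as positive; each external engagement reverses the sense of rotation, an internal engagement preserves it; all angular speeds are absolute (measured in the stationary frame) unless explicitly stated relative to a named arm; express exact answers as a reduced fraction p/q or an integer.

class = planetary set [G3 = 25+2·10 = 45; Willis about the carrier]
ring teeth: 25 + 2·10 = 45
25(ω_sun−ω_arm) = −45(ω_ring−ω_arm),  ω_sun = 0, ω_ring = 1
25(0−ω_arm) = −45(1−ω_arm)  ⇒  70·ω_arm = 45  ⇒  ω_arm = 9/14
ω_out/ω_in = 9/14

9/14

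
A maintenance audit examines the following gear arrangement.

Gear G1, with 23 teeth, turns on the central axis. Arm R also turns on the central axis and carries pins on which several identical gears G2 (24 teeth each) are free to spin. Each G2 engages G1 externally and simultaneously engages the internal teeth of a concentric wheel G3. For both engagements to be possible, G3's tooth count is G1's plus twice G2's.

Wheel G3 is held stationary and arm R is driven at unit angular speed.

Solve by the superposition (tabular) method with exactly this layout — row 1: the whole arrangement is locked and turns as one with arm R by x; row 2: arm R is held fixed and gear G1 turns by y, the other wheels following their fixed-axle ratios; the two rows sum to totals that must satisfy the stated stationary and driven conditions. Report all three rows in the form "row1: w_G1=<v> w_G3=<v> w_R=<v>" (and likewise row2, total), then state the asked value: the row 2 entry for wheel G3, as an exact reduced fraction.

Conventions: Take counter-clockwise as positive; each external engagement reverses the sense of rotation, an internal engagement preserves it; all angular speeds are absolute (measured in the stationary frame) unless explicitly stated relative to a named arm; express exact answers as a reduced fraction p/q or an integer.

row1: w_G1=1 w_G3=1 w_R=1
row2: w_G1=71/23 w_G3=-1 w_R=0
total: w_G1=94/23 w_G3=0 w_R=1
asked value: -1

class = planetary set [G3 = 23+2·24 = 71; Willis about the carrier]
superposition row 1 [locked train]: every member turns x
row 2 (arm held, sun turns y): ω_ring = −(23/71)·y, ω_arm = 0
boundary: total ω_ring = x − (23/71)·y = 0 and total ω_arm = x = 1  ⇒  y = 71/23, x = 1
row 2 ring = −(23/71)·71/23 = -1
totals (row 1 + row 2): sun 1 + 71/23 = 94/23, ring 1 + (-1) = 0, arm 1 + 0 = 1
asked cell (row2, ring) = -1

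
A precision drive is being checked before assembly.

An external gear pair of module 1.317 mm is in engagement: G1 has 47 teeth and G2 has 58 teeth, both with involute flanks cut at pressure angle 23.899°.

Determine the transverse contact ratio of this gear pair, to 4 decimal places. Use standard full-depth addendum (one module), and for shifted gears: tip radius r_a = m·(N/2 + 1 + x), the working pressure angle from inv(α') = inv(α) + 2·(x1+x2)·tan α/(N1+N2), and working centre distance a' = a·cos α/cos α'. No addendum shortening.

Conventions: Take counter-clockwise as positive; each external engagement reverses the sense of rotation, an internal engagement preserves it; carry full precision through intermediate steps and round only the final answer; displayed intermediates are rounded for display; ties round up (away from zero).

topology: single-mesh involute geometry — m = 1.317, 47T/58T pair
base radii: r_b1 = 28.295922, r_b2 = 34.918371
tip radii: r_a1 = 32.266500, r_a2 = 39.510000
no profile shift: α' = α, a' = a
action lengths: √(r_a1²−r_b1²) = 15.507026, √(r_a2²−r_b2²) = 18.486412
base pitch p_b = π·m·cos α = 3.782734
CR = (15.507026 + 18.486412 − 69.142500·sin 23.89900°)/3.782734 = 1.581406
contact ratio ≈ 1.5814

1.5814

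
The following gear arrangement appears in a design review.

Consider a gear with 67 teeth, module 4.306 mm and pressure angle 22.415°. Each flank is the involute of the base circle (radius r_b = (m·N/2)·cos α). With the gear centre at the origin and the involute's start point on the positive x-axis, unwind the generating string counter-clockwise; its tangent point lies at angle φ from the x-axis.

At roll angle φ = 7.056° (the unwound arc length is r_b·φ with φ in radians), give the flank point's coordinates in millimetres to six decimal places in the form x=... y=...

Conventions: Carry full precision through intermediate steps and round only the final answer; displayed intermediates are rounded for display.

topology: single-mesh involute geometry — m = 4.306, N = 67
pitch radius r_p = m·N/2 = 4.306·67/2 = 144.251000
base radius r_b = r_p·cos α = 144.251000·cos 22.415° = 133.352294
roll angle φ = 7.056° = 0.12315043 rad
x = r_b·(cos φ + φ·sin φ) = 134.359676
y = r_b·(sin φ − φ·cos φ) = 0.082895

x=134.359676 y=0.082895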